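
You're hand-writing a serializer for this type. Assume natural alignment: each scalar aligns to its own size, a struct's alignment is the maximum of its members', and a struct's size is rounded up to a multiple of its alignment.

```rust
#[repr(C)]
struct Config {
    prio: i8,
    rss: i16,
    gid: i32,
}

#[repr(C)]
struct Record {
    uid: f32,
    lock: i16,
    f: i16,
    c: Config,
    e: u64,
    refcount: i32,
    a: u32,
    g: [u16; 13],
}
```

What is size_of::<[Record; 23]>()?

Config: prio at 0 (size 1, align 1) → ends 1; pad 1 to align 2 for rss; rss at 2 (size 2, align 2) → ends 4; gid at 4 (size 4, align 4) → ends 8; total 8 bytes, alignment 4
uid at 0 (size 4, align 4) → ends 4
lock at 4 (size 2, align 2) → ends 6
f at 6 (size 2, align 2) → ends 8
c at 8 (size 8, align 4) → ends 16
e at 16 (size 8, align 8) → ends 24
refcount at 24 (size 4, align 4) → ends 28
a at 28 (size 4, align 4) → ends 32
g at 32 (size 26, align 2) → ends 58
tail pad 6 to reach multiple of 8
total 64 bytes, alignment 8
array of 23: 23 × 64 = 1472

1472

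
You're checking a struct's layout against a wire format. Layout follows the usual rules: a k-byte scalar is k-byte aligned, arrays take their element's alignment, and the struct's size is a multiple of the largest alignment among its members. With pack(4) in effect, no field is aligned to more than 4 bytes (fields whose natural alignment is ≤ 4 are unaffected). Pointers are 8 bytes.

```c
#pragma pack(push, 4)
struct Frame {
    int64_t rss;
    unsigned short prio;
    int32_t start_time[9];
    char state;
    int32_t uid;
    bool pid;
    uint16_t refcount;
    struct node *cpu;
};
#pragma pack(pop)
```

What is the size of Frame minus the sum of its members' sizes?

0..8  rss  (8B, 4-aligned)
8..10  prio  (2B, 2-aligned)
10..12  -- padding (2B)
12..48  start_time  (36B, 4-aligned)
48..49  state  (1B, 1-aligned)
49..52  -- padding (3B)
52..56  uid  (4B, 4-aligned)
56..57  pid  (1B, 1-aligned)
57..58  -- padding (1B)
58..60  refcount  (2B, 2-aligned)
60..68  cpu  (8B, 4-aligned)
sizeof = 68, alignof = 4
data bytes 62, size 68 → padding 6

6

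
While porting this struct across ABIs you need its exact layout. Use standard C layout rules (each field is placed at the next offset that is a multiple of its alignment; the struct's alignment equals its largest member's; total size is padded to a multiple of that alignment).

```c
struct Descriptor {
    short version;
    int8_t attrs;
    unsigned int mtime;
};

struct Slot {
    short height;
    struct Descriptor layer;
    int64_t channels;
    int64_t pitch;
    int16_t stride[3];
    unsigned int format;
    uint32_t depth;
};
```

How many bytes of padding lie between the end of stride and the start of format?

2

Descriptor: 0..2  version  (2B, 2-aligned); 2..3  attrs  (1B, 1-aligned); 3..4  -- padding (1B); 4..8  mtime  (4B, 4-aligned); sizeof = 8, alignof = 4
0..2  height  (2B, 2-aligned)
2..4  -- padding (2B)
4..12  layer  (8B, 4-aligned)
12..16  -- padding (4B)
16..24  channels  (8B, 8-aligned)
24..32  pitch  (8B, 8-aligned)
32..38  stride  (6B, 2-aligned)
38..40  -- padding (2B)
40..44  format  (4B, 4-aligned)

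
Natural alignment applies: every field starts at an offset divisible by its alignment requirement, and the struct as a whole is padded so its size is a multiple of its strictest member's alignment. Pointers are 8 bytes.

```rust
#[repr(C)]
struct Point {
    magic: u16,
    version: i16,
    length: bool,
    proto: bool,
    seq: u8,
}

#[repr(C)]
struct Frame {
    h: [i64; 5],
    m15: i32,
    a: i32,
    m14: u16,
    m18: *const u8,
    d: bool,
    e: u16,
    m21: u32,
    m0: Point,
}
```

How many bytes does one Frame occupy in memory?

80

Point: 0..2  magic  (2B, 2-aligned); 2..4  version  (2B, 2-aligned); 4..5  length  (1B, 1-aligned); 5..6  proto  (1B, 1-aligned); 6..7  seq  (1B, 1-aligned); 7..8  -- tail padding (1B); sizeof = 8, alignof = 2
0..40  h  (40B, 8-aligned)
40..44  m15  (4B, 4-aligned)
44..48  a  (4B, 4-aligned)
48..50  m14  (2B, 2-aligned)
50..56  -- padding (6B)
56..64  m18  (8B, 8-aligned)
64..65  d  (1B, 1-aligned)
65..66  -- padding (1B)
66..68  e  (2B, 2-aligned)
68..72  m21  (4B, 4-aligned)
72..80  m0  (8B, 2-aligned)
sizeof = 80, alignof = 8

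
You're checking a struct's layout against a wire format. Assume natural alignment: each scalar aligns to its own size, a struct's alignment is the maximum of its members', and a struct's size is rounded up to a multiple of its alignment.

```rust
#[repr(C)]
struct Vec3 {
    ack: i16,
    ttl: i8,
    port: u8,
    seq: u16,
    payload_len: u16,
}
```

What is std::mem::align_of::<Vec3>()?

member alignments: ack=2, ttl=1, port=1, seq=2, payload_len=2
max = 2

2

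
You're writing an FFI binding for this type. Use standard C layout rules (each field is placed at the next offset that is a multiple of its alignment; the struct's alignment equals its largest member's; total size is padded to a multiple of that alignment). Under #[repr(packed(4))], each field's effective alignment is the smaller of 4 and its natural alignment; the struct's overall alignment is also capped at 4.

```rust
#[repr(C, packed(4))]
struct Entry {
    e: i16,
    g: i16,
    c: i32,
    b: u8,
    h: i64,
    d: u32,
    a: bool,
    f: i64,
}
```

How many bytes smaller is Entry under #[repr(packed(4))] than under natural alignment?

natural layout:
  e at 0 (size 2, align 2) → ends 2
  g at 2 (size 2, align 2) → ends 4
  c at 4 (size 4, align 4) → ends 8
  b at 8 (size 1, align 1) → ends 9
  pad 7 to align 8 for h
  h at 16 (size 8, align 8) → ends 24
  d at 24 (size 4, align 4) → ends 28
  a at 28 (size 1, align 1) → ends 29
  pad 3 to align 8 for f
  f at 32 (size 8, align 8) → ends 40
  total 40 bytes, alignment 8
packed(4) layout:
  e at 0 (size 2, align 2) → ends 2
  g at 2 (size 2, align 2) → ends 4
  c at 4 (size 4, align 4) → ends 8
  b at 8 (size 1, align 1) → ends 9
  pad 3 to align 4 for h
  h at 12 (size 8, align 4) → ends 20
  d at 20 (size 4, align 4) → ends 24
  a at 24 (size 1, align 1) → ends 25
  pad 3 to align 4 for f
  f at 28 (size 8, align 4) → ends 36
  total 36 bytes, alignment 4
40 − 36 = 4

4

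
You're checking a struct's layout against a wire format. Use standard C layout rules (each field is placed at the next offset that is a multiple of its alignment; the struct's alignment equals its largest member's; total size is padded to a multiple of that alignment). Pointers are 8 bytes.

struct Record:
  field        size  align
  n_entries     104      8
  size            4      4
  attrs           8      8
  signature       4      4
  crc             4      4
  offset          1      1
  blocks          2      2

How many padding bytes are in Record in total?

n_entries at 0 (size 104, align 8) → ends 104
size at 104 (size 4, align 4) → ends 108
pad 4 to align 8 for attrs
attrs at 112 (size 8, align 8) → ends 120
signature at 120 (size 4, align 4) → ends 124
crc at 124 (size 4, align 4) → ends 128
offset at 128 (size 1, align 1) → ends 129
pad 1 to align 2 for blocks
blocks at 130 (size 2, align 2) → ends 132
tail pad 4 to reach multiple of 8
total 136 bytes, alignment 8
data bytes 127, size 136 → padding 9

9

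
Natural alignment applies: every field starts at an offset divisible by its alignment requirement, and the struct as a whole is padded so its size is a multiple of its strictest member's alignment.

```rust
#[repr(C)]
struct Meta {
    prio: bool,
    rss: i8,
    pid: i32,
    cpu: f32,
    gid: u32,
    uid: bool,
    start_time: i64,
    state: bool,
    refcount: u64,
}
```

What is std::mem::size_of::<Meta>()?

48 bytes

0..1  prio  (1B, 1-aligned)
1..2  rss  (1B, 1-aligned)
2..4  -- padding (2B)
4..8  pid  (4B, 4-aligned)
8..12  cpu  (4B, 4-aligned)
12..16  gid  (4B, 4-aligned)
16..17  uid  (1B, 1-aligned)
17..24  -- padding (7B)
24..32  start_time  (8B, 8-aligned)
32..33  state  (1B, 1-aligned)
33..40  -- padding (7B)
40..48  refcount  (8B, 8-aligned)
sizeof = 48, alignof = 8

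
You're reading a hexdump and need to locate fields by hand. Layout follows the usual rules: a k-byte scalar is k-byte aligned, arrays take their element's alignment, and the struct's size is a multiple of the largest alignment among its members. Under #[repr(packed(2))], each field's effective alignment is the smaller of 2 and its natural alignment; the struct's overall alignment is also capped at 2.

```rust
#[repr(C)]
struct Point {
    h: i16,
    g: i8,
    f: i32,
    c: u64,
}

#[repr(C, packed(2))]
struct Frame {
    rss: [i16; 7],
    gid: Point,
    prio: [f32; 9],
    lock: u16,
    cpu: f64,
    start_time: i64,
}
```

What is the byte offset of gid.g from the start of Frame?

16

Point: 0..2  h  (2B, 2-aligned); 2..3  g  (1B, 1-aligned); 3..4  -- padding (1B); 4..8  f  (4B, 4-aligned); 8..16  c  (8B, 8-aligned); sizeof = 16, alignof = 8
0..14  rss  (14B, 2-aligned)
14..30  gid  (16B, 2-aligned)
within Point: g at 2
14 + 2 = 16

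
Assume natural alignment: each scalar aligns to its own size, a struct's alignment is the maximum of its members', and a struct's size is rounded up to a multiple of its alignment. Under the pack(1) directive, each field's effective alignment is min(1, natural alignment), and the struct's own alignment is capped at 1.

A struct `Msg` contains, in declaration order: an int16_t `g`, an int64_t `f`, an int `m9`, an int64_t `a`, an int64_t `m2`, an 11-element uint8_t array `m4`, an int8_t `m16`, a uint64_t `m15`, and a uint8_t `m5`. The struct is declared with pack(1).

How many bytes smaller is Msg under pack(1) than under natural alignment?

21

natural layout:
  g at 0 (size 2, align 2) → ends 2
  pad 6 to align 8 for f
  f at 8 (size 8, align 8) → ends 16
  m9 at 16 (size 4, align 4) → ends 20
  pad 4 to align 8 for a
  a at 24 (size 8, align 8) → ends 32
  m2 at 32 (size 8, align 8) → ends 40
  m4 at 40 (size 11, align 1) → ends 51
  m16 at 51 (size 1, align 1) → ends 52
  pad 4 to align 8 for m15
  m15 at 56 (size 8, align 8) → ends 64
  m5 at 64 (size 1, align 1) → ends 65
  tail pad 7 to reach multiple of 8
  total 72 bytes, alignment 8
packed(1) layout:
  g at 0 (size 2, align 1) → ends 2
  f at 2 (size 8, align 1) → ends 10
  m9 at 10 (size 4, align 1) → ends 14
  a at 14 (size 8, align 1) → ends 22
  m2 at 22 (size 8, align 1) → ends 30
  m4 at 30 (size 11, align 1) → ends 41
  m16 at 41 (size 1, align 1) → ends 42
  m15 at 42 (size 8, align 1) → ends 50
  m5 at 50 (size 1, align 1) → ends 51
  total 51 bytes, alignment 1
72 − 51 = 21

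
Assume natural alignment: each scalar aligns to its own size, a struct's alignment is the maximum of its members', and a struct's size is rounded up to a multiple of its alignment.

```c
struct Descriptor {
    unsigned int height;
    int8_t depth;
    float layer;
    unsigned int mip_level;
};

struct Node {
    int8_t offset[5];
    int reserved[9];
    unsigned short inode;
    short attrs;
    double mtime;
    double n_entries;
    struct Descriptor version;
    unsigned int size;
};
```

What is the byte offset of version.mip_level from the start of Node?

Descriptor: height at 0 (size 4, align 4) → ends 4; depth at 4 (size 1, align 1) → ends 5; pad 3 to align 4 for layer; layer at 8 (size 4, align 4) → ends 12; mip_level at 12 (size 4, align 4) → ends 16; total 16 bytes, alignment 4
offset at 0 (size 5, align 1) → ends 5
pad 3 to align 4 for reserved
reserved at 8 (size 36, align 4) → ends 44
inode at 44 (size 2, align 2) → ends 46
attrs at 46 (size 2, align 2) → ends 48
mtime at 48 (size 8, align 8) → ends 56
n_entries at 56 (size 8, align 8) → ends 64
version at 64 (size 16, align 4) → ends 80
within Descriptor: mip_level at 12
64 + 12 = 76

76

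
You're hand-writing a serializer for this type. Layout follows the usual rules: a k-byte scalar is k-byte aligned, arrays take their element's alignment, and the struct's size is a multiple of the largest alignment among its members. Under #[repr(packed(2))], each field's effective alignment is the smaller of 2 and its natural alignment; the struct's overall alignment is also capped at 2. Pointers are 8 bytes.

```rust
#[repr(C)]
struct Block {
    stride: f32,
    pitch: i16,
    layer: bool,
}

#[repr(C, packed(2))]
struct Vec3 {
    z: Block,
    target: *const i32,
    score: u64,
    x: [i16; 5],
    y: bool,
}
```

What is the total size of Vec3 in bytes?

Block: stride at 0 (size 4, align 4) → ends 4; pitch at 4 (size 2, align 2) → ends 6; layer at 6 (size 1, align 1) → ends 7; tail pad 1 to reach multiple of 4; total 8 bytes, alignment 4
z at 0 (size 8, align 2) → ends 8
target at 8 (size 8, align 2) → ends 16
score at 16 (size 8, align 2) → ends 24
x at 24 (size 10, align 2) → ends 34
y at 34 (size 1, align 1) → ends 35
tail pad 1 to reach multiple of 2
total 36 bytes, alignment 2

36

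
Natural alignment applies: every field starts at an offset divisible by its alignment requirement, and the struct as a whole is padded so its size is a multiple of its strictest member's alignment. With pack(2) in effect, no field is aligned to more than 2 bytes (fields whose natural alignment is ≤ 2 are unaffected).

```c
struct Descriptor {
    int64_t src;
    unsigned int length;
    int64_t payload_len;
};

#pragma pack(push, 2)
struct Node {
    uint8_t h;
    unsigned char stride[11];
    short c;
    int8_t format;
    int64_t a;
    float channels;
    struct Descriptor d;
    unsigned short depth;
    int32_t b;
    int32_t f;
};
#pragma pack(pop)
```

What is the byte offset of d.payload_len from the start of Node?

44

Descriptor: 0..8  src  (8B, 8-aligned); 8..12  length  (4B, 4-aligned); 12..16  -- padding (4B); 16..24  payload_len  (8B, 8-aligned); sizeof = 24, alignof = 8
0..1  h  (1B, 1-aligned)
1..12  stride  (11B, 1-aligned)
12..14  c  (2B, 2-aligned)
14..15  format  (1B, 1-aligned)
15..16  -- padding (1B)
16..24  a  (8B, 2-aligned)
24..28  channels  (4B, 2-aligned)
28..52  d  (24B, 2-aligned)
within Descriptor: payload_len at 16
28 + 16 = 44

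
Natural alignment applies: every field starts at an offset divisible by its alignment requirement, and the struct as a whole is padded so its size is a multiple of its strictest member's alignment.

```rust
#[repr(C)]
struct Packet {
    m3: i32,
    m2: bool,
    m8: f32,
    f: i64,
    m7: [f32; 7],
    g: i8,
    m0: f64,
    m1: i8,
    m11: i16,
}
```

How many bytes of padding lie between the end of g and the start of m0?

3

m3 at 0 (size 4, align 4) → ends 4
m2 at 4 (size 1, align 1) → ends 5
pad 3 to align 4 for m8
m8 at 8 (size 4, align 4) → ends 12
pad 4 to align 8 for f
f at 16 (size 8, align 8) → ends 24
m7 at 24 (size 28, align 4) → ends 52
g at 52 (size 1, align 1) → ends 53
pad 3 to align 8 for m0
m0 at 56 (size 8, align 8) → ends 64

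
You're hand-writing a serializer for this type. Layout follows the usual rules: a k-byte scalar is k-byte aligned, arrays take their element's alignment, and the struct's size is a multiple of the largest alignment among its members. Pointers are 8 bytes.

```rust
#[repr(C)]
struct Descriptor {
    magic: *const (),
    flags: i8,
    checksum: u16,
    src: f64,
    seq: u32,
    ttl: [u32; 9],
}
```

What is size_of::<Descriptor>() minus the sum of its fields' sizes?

magic at 0 (size 8, align 8) → ends 8
flags at 8 (size 1, align 1) → ends 9
pad 1 to align 2 for checksum
checksum at 10 (size 2, align 2) → ends 12
pad 4 to align 8 for src
src at 16 (size 8, align 8) → ends 24
seq at 24 (size 4, align 4) → ends 28
ttl at 28 (size 36, align 4) → ends 64
total 64 bytes, alignment 8
data bytes 59, size 64 → padding 5

5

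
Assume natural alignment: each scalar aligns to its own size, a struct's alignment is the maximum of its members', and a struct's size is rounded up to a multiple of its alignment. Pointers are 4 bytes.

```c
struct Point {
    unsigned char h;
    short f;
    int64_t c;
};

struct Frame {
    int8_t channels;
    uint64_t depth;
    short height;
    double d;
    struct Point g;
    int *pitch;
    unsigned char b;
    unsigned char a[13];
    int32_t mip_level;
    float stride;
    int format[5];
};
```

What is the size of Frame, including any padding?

96

Point: h at 0 (size 1, align 1) → ends 1; pad 1 to align 2 for f; f at 2 (size 2, align 2) → ends 4; pad 4 to align 8 for c; c at 8 (size 8, align 8) → ends 16; total 16 bytes, alignment 8
channels at 0 (size 1, align 1) → ends 1
pad 7 to align 8 for depth
depth at 8 (size 8, align 8) → ends 16
height at 16 (size 2, align 2) → ends 18
pad 6 to align 8 for d
d at 24 (size 8, align 8) → ends 32
g at 32 (size 16, align 8) → ends 48
pitch at 48 (size 4, align 4) → ends 52
b at 52 (size 1, align 1) → ends 53
a at 53 (size 13, align 1) → ends 66
pad 2 to align 4 for mip_level
mip_level at 68 (size 4, align 4) → ends 72
stride at 72 (size 4, align 4) → ends 76
format at 76 (size 20, align 4) → ends 96
total 96 bytes, alignment 8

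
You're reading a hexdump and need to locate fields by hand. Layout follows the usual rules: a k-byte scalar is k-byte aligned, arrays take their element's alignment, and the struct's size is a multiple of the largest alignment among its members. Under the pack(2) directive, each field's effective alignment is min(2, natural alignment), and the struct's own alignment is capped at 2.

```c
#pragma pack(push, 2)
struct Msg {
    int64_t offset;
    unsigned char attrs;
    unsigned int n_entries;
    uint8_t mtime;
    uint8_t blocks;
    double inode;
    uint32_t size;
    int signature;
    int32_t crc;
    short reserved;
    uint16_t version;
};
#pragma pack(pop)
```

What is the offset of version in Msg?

38

offset at 0 (size 8, align 2) → ends 8
attrs at 8 (size 1, align 1) → ends 9
pad 1 to align 2 for n_entries
n_entries at 10 (size 4, align 2) → ends 14
mtime at 14 (size 1, align 1) → ends 15
blocks at 15 (size 1, align 1) → ends 16
inode at 16 (size 8, align 2) → ends 24
size at 24 (size 4, align 2) → ends 28
signature at 28 (size 4, align 2) → ends 32
crc at 32 (size 4, align 2) → ends 36
reserved at 36 (size 2, align 2) → ends 38
version at 38 (size 2, align 2) → ends 40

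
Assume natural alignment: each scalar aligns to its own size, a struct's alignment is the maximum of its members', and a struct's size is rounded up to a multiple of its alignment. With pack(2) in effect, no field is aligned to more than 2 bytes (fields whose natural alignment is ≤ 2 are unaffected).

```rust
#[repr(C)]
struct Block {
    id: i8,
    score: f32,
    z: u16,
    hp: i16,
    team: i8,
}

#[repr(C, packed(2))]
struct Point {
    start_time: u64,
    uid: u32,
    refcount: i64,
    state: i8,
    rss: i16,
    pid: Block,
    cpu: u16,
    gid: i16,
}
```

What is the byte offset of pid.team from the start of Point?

36

Block: id at 0 (size 1, align 1) → ends 1; pad 3 to align 4 for score; score at 4 (size 4, align 4) → ends 8; z at 8 (size 2, align 2) → ends 10; hp at 10 (size 2, align 2) → ends 12; team at 12 (size 1, align 1) → ends 13; tail pad 3 to reach multiple of 4; total 16 bytes, alignment 4
start_time at 0 (size 8, align 2) → ends 8
uid at 8 (size 4, align 2) → ends 12
refcount at 12 (size 8, align 2) → ends 20
state at 20 (size 1, align 1) → ends 21
pad 1 to align 2 for rss
rss at 22 (size 2, align 2) → ends 24
pid at 24 (size 16, align 2) → ends 40
within Block: team at 12
24 + 12 = 36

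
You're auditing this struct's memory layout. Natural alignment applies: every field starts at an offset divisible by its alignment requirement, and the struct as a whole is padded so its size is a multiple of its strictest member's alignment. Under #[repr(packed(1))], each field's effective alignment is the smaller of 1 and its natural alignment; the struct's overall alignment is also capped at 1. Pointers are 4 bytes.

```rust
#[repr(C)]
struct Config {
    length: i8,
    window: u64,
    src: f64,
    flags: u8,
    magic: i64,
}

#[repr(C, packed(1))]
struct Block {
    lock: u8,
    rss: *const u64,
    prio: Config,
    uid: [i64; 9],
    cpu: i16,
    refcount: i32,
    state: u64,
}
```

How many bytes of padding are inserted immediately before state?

0

Config: length at 0 (size 1, align 1) → ends 1; pad 7 to align 8 for window; window at 8 (size 8, align 8) → ends 16; src at 16 (size 8, align 8) → ends 24; flags at 24 (size 1, align 1) → ends 25; pad 7 to align 8 for magic; magic at 32 (size 8, align 8) → ends 40; total 40 bytes, alignment 8
lock at 0 (size 1, align 1) → ends 1
rss at 1 (size 4, align 1) → ends 5
prio at 5 (size 40, align 1) → ends 45
uid at 45 (size 72, align 1) → ends 117
cpu at 117 (size 2, align 1) → ends 119
refcount at 119 (size 4, align 1) → ends 123
state at 123 (size 8, align 1) → ends 131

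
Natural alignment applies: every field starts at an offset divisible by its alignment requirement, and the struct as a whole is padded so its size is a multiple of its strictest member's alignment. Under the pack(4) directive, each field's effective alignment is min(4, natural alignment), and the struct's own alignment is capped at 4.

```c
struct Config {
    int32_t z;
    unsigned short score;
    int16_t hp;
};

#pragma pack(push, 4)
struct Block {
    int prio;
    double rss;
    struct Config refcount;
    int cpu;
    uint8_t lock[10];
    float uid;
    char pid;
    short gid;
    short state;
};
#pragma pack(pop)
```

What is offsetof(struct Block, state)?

Config: 0..4  z  (4B, 4-aligned); 4..6  score  (2B, 2-aligned); 6..8  hp  (2B, 2-aligned); sizeof = 8, alignof = 4
0..4  prio  (4B, 4-aligned)
4..12  rss  (8B, 4-aligned)
12..20  refcount  (8B, 4-aligned)
20..24  cpu  (4B, 4-aligned)
24..34  lock  (10B, 1-aligned)
34..36  -- padding (2B)
36..40  uid  (4B, 4-aligned)
40..41  pid  (1B, 1-aligned)
41..42  -- padding (1B)
42..44  gid  (2B, 2-aligned)
44..46  state  (2B, 2-aligned)

44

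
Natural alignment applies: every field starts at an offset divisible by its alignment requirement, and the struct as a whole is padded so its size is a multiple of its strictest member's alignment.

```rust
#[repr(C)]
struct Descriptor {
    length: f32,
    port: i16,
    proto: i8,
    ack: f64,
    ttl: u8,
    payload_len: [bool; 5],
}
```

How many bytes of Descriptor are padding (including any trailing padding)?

@0: length [4B, align 4] → 4
@4: port [2B, align 2] → 6
@6: proto [1B, align 1] → 7
+1 pad (align 8)
@8: ack [8B, align 8] → 16
@16: ttl [1B, align 1] → 17
@17: payload_len [5B, align 1] → 22
+2 tail pad (align 8)
size 24, align 8
data bytes 21, size 24 → padding 3

3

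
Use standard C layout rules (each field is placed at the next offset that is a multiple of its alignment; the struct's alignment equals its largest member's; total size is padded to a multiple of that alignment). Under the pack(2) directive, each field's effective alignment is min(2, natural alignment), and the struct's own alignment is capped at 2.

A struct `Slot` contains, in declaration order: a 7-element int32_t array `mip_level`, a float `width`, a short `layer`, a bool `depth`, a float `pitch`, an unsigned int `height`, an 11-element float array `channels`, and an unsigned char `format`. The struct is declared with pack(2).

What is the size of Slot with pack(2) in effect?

90

mip_level at 0 (size 28, align 2) → ends 28
width at 28 (size 4, align 2) → ends 32
layer at 32 (size 2, align 2) → ends 34
depth at 34 (size 1, align 1) → ends 35
pad 1 to align 2 for pitch
pitch at 36 (size 4, align 2) → ends 40
height at 40 (size 4, align 2) → ends 44
channels at 44 (size 44, align 2) → ends 88
format at 88 (size 1, align 1) → ends 89
tail pad 1 to reach multiple of 2
total 90 bytes, alignment 2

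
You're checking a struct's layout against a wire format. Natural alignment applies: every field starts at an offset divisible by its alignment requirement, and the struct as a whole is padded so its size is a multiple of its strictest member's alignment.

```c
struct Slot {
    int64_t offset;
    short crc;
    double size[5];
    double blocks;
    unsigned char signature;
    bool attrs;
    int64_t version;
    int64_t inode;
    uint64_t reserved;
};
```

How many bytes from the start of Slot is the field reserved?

offset at 0 (size 8, align 8) → ends 8
crc at 8 (size 2, align 2) → ends 10
pad 6 to align 8 for size
size at 16 (size 40, align 8) → ends 56
blocks at 56 (size 8, align 8) → ends 64
signature at 64 (size 1, align 1) → ends 65
attrs at 65 (size 1, align 1) → ends 66
pad 6 to align 8 for version
version at 72 (size 8, align 8) → ends 80
inode at 80 (size 8, align 8) → ends 88
reserved at 88 (size 8, align 8) → ends 96

88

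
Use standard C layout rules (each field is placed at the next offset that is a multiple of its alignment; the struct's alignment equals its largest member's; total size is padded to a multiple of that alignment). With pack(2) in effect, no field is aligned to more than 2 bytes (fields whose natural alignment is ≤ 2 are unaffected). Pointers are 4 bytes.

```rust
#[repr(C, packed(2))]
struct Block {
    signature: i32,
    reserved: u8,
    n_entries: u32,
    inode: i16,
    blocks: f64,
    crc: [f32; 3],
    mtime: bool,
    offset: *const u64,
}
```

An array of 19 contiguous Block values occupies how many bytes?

722

signature at 0 (size 4, align 2) → ends 4
reserved at 4 (size 1, align 1) → ends 5
pad 1 to align 2 for n_entries
n_entries at 6 (size 4, align 2) → ends 10
inode at 10 (size 2, align 2) → ends 12
blocks at 12 (size 8, align 2) → ends 20
crc at 20 (size 12, align 2) → ends 32
mtime at 32 (size 1, align 1) → ends 33
pad 1 to align 2 for offset
offset at 34 (size 4, align 2) → ends 38
total 38 bytes, alignment 2
array of 19: 19 × 38 = 722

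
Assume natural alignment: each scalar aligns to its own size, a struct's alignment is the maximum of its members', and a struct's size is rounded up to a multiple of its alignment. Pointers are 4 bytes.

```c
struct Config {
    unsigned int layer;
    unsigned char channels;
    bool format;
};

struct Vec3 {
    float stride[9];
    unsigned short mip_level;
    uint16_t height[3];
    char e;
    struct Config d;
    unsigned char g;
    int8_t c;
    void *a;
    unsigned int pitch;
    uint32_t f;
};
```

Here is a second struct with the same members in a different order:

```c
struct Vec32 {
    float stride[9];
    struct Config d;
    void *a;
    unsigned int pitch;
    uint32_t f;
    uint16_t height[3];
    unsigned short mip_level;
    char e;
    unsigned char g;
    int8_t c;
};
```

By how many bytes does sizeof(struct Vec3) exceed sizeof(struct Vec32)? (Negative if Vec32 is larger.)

Config: 0..4  layer  (4B, 4-aligned); 4..5  channels  (1B, 1-aligned); 5..6  format  (1B, 1-aligned); 6..8  -- tail padding (2B); sizeof = 8, alignof = 4
0..36  stride  (36B, 4-aligned)
36..38  mip_level  (2B, 2-aligned)
38..44  height  (6B, 2-aligned)
44..45  e  (1B, 1-aligned)
45..48  -- padding (3B)
48..56  d  (8B, 4-aligned)
56..57  g  (1B, 1-aligned)
57..58  c  (1B, 1-aligned)
58..60  -- padding (2B)
60..64  a  (4B, 4-aligned)
64..68  pitch  (4B, 4-aligned)
68..72  f  (4B, 4-aligned)
sizeof = 72, alignof = 4
— Vec32 —
0..36  stride  (36B, 4-aligned)
36..44  d  (8B, 4-aligned)
44..48  a  (4B, 4-aligned)
48..52  pitch  (4B, 4-aligned)
52..56  f  (4B, 4-aligned)
56..62  height  (6B, 2-aligned)
62..64  mip_level  (2B, 2-aligned)
64..65  e  (1B, 1-aligned)
65..66  g  (1B, 1-aligned)
66..67  c  (1B, 1-aligned)
67..68  -- tail padding (1B)
sizeof = 68, alignof = 4
72 − 68 = 4

4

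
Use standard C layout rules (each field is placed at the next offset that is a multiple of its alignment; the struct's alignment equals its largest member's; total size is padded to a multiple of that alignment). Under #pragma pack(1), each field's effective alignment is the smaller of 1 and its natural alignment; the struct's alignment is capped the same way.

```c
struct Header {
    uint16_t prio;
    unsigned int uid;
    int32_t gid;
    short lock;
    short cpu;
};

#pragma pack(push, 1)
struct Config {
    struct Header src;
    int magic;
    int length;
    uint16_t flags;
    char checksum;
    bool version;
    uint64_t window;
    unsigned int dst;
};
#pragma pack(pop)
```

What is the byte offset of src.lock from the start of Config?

12

Header: @0: prio [2B, align 2] → 2; +2 pad (align 4); @4: uid [4B, align 4] → 8; @8: gid [4B, align 4] → 12; @12: lock [2B, align 2] → 14; @14: cpu [2B, align 2] → 16; size 16, align 4
@0: src [16B, align 1] → 16
within Header: lock at 12
0 + 12 = 12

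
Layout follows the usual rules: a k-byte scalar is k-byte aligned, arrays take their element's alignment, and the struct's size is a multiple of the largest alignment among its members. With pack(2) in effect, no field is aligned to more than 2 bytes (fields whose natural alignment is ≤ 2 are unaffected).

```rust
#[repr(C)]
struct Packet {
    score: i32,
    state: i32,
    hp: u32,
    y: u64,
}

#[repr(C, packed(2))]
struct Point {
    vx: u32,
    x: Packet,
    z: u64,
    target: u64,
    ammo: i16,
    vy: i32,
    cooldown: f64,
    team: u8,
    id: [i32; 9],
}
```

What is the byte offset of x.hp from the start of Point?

Packet: 0..4  score  (4B, 4-aligned); 4..8  state  (4B, 4-aligned); 8..12  hp  (4B, 4-aligned); 12..16  -- padding (4B); 16..24  y  (8B, 8-aligned); sizeof = 24, alignof = 8
0..4  vx  (4B, 2-aligned)
4..28  x  (24B, 2-aligned)
within Packet: hp at 8
4 + 8 = 12

12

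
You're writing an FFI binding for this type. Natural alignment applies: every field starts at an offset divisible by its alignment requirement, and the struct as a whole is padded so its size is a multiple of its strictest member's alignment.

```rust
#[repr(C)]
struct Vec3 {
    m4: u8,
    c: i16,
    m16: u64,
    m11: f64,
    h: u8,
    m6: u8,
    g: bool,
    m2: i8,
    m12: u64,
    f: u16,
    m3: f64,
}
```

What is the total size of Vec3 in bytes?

56

@0: m4 [1B, align 1] → 1
+1 pad (align 2)
@2: c [2B, align 2] → 4
+4 pad (align 8)
@8: m16 [8B, align 8] → 16
@16: m11 [8B, align 8] → 24
@24: h [1B, align 1] → 25
@25: m6 [1B, align 1] → 26
@26: g [1B, align 1] → 27
@27: m2 [1B, align 1] → 28
+4 pad (align 8)
@32: m12 [8B, align 8] → 40
@40: f [2B, align 2] → 42
+6 pad (align 8)
@48: m3 [8B, align 8] → 56
size 56, align 8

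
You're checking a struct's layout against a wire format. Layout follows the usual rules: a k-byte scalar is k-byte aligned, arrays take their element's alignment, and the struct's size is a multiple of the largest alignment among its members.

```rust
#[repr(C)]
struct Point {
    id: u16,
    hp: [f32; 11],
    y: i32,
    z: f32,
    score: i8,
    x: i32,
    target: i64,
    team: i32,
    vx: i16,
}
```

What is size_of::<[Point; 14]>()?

0..2  id  (2B, 2-aligned)
2..4  -- padding (2B)
4..48  hp  (44B, 4-aligned)
48..52  y  (4B, 4-aligned)
52..56  z  (4B, 4-aligned)
56..57  score  (1B, 1-aligned)
57..60  -- padding (3B)
60..64  x  (4B, 4-aligned)
64..72  target  (8B, 8-aligned)
72..76  team  (4B, 4-aligned)
76..78  vx  (2B, 2-aligned)
78..80  -- tail padding (2B)
sizeof = 80, alignof = 8
array of 14: 14 × 80 = 1120

1120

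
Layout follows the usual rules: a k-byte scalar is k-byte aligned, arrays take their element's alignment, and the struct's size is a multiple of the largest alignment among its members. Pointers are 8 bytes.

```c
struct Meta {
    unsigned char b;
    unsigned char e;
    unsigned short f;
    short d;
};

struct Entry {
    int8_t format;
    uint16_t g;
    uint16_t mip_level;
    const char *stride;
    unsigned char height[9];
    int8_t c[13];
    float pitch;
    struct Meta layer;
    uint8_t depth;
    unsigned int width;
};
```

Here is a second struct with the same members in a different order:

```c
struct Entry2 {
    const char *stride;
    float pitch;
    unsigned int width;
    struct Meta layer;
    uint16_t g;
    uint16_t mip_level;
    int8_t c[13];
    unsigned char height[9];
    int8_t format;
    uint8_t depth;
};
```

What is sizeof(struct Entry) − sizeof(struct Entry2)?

Meta: b at 0 (size 1, align 1) → ends 1; e at 1 (size 1, align 1) → ends 2; f at 2 (size 2, align 2) → ends 4; d at 4 (size 2, align 2) → ends 6; total 6 bytes, alignment 2
format at 0 (size 1, align 1) → ends 1
pad 1 to align 2 for g
g at 2 (size 2, align 2) → ends 4
mip_level at 4 (size 2, align 2) → ends 6
pad 2 to align 8 for stride
stride at 8 (size 8, align 8) → ends 16
height at 16 (size 9, align 1) → ends 25
c at 25 (size 13, align 1) → ends 38
pad 2 to align 4 for pitch
pitch at 40 (size 4, align 4) → ends 44
layer at 44 (size 6, align 2) → ends 50
depth at 50 (size 1, align 1) → ends 51
pad 1 to align 4 for width
width at 52 (size 4, align 4) → ends 56
total 56 bytes, alignment 8
— Entry2 —
stride at 0 (size 8, align 8) → ends 8
pitch at 8 (size 4, align 4) → ends 12
width at 12 (size 4, align 4) → ends 16
layer at 16 (size 6, align 2) → ends 22
g at 22 (size 2, align 2) → ends 24
mip_level at 24 (size 2, align 2) → ends 26
c at 26 (size 13, align 1) → ends 39
height at 39 (size 9, align 1) → ends 48
format at 48 (size 1, align 1) → ends 49
depth at 49 (size 1, align 1) → ends 50
tail pad 6 to reach multiple of 8
total 56 bytes, alignment 8
56 − 56 = 0

0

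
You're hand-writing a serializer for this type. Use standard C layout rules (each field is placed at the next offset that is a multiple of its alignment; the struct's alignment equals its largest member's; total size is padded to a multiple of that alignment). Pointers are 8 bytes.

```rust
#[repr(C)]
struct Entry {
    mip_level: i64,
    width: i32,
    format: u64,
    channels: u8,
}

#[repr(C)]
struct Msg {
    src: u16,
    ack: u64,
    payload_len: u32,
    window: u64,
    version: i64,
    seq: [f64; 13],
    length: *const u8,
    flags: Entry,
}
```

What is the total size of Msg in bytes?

184 bytes

Entry: mip_level at 0 (size 8, align 8) → ends 8; width at 8 (size 4, align 4) → ends 12; pad 4 to align 8 for format; format at 16 (size 8, align 8) → ends 24; channels at 24 (size 1, align 1) → ends 25; tail pad 7 to reach multiple of 8; total 32 bytes, alignment 8
src at 0 (size 2, align 2) → ends 2
pad 6 to align 8 for ack
ack at 8 (size 8, align 8) → ends 16
payload_len at 16 (size 4, align 4) → ends 20
pad 4 to align 8 for window
window at 24 (size 8, align 8) → ends 32
version at 32 (size 8, align 8) → ends 40
seq at 40 (size 104, align 8) → ends 144
length at 144 (size 8, align 8) → ends 152
flags at 152 (size 32, align 8) → ends 184
total 184 bytes, alignment 8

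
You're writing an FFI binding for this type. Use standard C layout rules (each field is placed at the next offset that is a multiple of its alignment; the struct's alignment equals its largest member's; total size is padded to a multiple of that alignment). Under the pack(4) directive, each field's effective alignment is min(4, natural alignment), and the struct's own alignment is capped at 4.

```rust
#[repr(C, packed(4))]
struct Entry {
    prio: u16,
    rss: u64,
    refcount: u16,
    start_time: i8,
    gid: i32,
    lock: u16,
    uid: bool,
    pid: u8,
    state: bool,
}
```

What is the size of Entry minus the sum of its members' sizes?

6

prio at 0 (size 2, align 2) → ends 2
pad 2 to align 4 for rss
rss at 4 (size 8, align 4) → ends 12
refcount at 12 (size 2, align 2) → ends 14
start_time at 14 (size 1, align 1) → ends 15
pad 1 to align 4 for gid
gid at 16 (size 4, align 4) → ends 20
lock at 20 (size 2, align 2) → ends 22
uid at 22 (size 1, align 1) → ends 23
pid at 23 (size 1, align 1) → ends 24
state at 24 (size 1, align 1) → ends 25
tail pad 3 to reach multiple of 4
total 28 bytes, alignment 4
data bytes 22, size 28 → padding 6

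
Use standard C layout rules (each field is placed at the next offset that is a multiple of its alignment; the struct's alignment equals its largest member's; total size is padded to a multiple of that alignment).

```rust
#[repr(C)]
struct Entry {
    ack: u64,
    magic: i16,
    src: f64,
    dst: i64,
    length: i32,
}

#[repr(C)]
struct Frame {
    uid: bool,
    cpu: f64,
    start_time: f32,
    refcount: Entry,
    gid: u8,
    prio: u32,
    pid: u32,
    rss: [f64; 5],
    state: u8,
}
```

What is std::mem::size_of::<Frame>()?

128 bytes

Entry: ack at 0 (size 8, align 8) → ends 8; magic at 8 (size 2, align 2) → ends 10; pad 6 to align 8 for src; src at 16 (size 8, align 8) → ends 24; dst at 24 (size 8, align 8) → ends 32; length at 32 (size 4, align 4) → ends 36; tail pad 4 to reach multiple of 8; total 40 bytes, alignment 8
uid at 0 (size 1, align 1) → ends 1
pad 7 to align 8 for cpu
cpu at 8 (size 8, align 8) → ends 16
start_time at 16 (size 4, align 4) → ends 20
pad 4 to align 8 for refcount
refcount at 24 (size 40, align 8) → ends 64
gid at 64 (size 1, align 1) → ends 65
pad 3 to align 4 for prio
prio at 68 (size 4, align 4) → ends 72
pid at 72 (size 4, align 4) → ends 76
pad 4 to align 8 for rss
rss at 80 (size 40, align 8) → ends 120
state at 120 (size 1, align 1) → ends 121
tail pad 7 to reach multiple of 8
total 128 bytes, alignment 8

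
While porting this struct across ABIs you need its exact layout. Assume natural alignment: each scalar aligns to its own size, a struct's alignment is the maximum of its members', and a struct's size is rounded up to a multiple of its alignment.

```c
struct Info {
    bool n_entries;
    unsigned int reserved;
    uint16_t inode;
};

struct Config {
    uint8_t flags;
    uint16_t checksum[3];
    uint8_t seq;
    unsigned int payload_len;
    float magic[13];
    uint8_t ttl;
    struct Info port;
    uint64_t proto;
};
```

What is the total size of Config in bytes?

96

Info: @0: n_entries [1B, align 1] → 1; +3 pad (align 4); @4: reserved [4B, align 4] → 8; @8: inode [2B, align 2] → 10; +2 tail pad (align 4); size 12, align 4
@0: flags [1B, align 1] → 1
+1 pad (align 2)
@2: checksum [6B, align 2] → 8
@8: seq [1B, align 1] → 9
+3 pad (align 4)
@12: payload_len [4B, align 4] → 16
@16: magic [52B, align 4] → 68
@68: ttl [1B, align 1] → 69
+3 pad (align 4)
@72: port [12B, align 4] → 84
+4 pad (align 8)
@88: proto [8B, align 8] → 96
size 96, align 8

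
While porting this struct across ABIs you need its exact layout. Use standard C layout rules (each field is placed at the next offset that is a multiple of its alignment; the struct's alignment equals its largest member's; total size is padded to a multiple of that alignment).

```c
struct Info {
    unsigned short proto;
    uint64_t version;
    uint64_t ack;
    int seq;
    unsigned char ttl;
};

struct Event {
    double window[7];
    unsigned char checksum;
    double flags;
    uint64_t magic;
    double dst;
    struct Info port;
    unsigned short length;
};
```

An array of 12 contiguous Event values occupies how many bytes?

Info: proto at 0 (size 2, align 2) → ends 2; pad 6 to align 8 for version; version at 8 (size 8, align 8) → ends 16; ack at 16 (size 8, align 8) → ends 24; seq at 24 (size 4, align 4) → ends 28; ttl at 28 (size 1, align 1) → ends 29; tail pad 3 to reach multiple of 8; total 32 bytes, alignment 8
window at 0 (size 56, align 8) → ends 56
checksum at 56 (size 1, align 1) → ends 57
pad 7 to align 8 for flags
flags at 64 (size 8, align 8) → ends 72
magic at 72 (size 8, align 8) → ends 80
dst at 80 (size 8, align 8) → ends 88
port at 88 (size 32, align 8) → ends 120
length at 120 (size 2, align 2) → ends 122
tail pad 6 to reach multiple of 8
total 128 bytes, alignment 8
array of 12: 12 × 128 = 1536

1536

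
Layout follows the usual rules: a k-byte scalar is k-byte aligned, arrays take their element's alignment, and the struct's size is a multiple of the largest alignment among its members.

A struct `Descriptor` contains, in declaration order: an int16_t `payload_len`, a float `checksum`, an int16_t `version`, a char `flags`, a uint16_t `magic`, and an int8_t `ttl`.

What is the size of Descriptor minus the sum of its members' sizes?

0..2  payload_len  (2B, 2-aligned)
2..4  -- padding (2B)
4..8  checksum  (4B, 4-aligned)
8..10  version  (2B, 2-aligned)
10..11  flags  (1B, 1-aligned)
11..12  -- padding (1B)
12..14  magic  (2B, 2-aligned)
14..15  ttl  (1B, 1-aligned)
15..16  -- tail padding (1B)
sizeof = 16, alignof = 4
data bytes 12, size 16 → padding 4

4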